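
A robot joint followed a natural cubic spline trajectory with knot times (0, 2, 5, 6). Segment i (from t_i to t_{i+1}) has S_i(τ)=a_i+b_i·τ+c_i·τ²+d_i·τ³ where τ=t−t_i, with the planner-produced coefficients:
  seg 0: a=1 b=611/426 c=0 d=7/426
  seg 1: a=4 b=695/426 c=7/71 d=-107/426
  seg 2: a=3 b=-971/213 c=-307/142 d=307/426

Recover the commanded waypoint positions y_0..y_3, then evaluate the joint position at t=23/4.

y_0=1 y_1=4 y_2=3 y_3=-3
S(23/4) = -12097/9088

y_0 = S_0(0) = a_0 = 1
y_1 = S_1(0) = a_1 = 4
y_2 = S_2(0) = a_2 = 3
y_3 = S_2(1) = -3
t_q=23/4 is in segment 2 (τ=3/4); S_2(τ)=-12097/9088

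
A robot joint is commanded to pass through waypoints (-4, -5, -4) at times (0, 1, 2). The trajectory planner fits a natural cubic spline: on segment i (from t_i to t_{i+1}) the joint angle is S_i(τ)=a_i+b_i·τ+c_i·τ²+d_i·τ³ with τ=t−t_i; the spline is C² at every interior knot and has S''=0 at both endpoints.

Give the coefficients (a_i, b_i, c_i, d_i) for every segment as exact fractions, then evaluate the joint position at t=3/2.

  seg 0: a=-4 b=-3/2 c=0 d=1/2
  seg 1: a=-5 b=0 c=3/2 d=-1/2
S(3/2) = -75/16

Δ: Δ0=-1, Δ1=1
row 1: diag=4, rhs=12; c'=1/4, d'=3
back: M1=3
M: M0=0, M1=3, M2=0
seg 0: a=-4, c=M0/2=0, d=(M1−M0)/(6·1)=1/2, b=Δ0−h0·(2M0+M1)/6=-3/2
seg 1: a=-5, c=M1/2=3/2, d=(M2−M1)/(6·1)=-1/2, b=Δ1−h1·(2M1+M2)/6=0
t_q=3/2 → seg 1, τ=1/2; S=-5+0·τ+3/2·τ²+-1/2·τ³=-75/16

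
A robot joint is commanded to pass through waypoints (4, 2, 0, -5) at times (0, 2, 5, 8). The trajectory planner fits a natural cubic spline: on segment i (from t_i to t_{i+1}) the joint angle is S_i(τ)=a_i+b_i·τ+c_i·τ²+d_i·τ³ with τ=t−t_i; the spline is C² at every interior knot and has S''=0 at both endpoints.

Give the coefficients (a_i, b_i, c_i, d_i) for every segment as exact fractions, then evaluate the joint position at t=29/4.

Δ: Δ0=-1, Δ1=-2/3, Δ2=-5/3
row 1: diag=10, rhs=2; c'=3/10, d'=1/5
row 2: denom=12−3·3/10=111/10; d'=(-6−3·1/5)/(111/10)=-22/37
back: M2=-22/37
back: M1=1/5−3/10·-22/37=14/37
M: M0=0, M1=14/37, M2=-22/37, M3=0
seg 0: a=4, c=M0/2=0, d=(M1−M0)/(6·2)=7/222, b=Δ0−h0·(2M0+M1)/6=-125/111
seg 1: a=2, c=M1/2=7/37, d=(M2−M1)/(6·3)=-2/37, b=Δ1−h1·(2M1+M2)/6=-83/111
seg 2: a=0, c=M2/2=-11/37, d=(M3−M2)/(6·3)=11/333, b=Δ2−h2·(2M2+M3)/6=-119/111
t_q=29/4 → seg 2, τ=9/4; S=0+-119/111·τ+-11/37·τ²+11/333·τ³=-8385/2368

  seg 0: a=4 b=-125/111 c=0 d=7/222
  seg 1: a=2 b=-83/111 c=7/37 d=-2/37
  seg 2: a=0 b=-119/111 c=-11/37 d=11/333
S(29/4) = -8385/2368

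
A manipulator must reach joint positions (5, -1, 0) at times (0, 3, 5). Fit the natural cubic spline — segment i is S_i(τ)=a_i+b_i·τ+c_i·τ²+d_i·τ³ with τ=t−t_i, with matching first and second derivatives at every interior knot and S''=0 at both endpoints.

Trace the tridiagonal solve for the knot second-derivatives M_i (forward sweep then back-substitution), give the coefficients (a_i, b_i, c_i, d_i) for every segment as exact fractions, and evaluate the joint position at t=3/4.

Δ: Δ0=-2, Δ1=1/2
row 1: diag=10, rhs=15; c'=1/5, d'=3/2
back: M1=3/2
M: M0=0, M1=3/2, M2=0
seg 0: a=5, c=M0/2=0, d=(M1−M0)/(6·3)=1/12, b=Δ0−h0·(2M0+M1)/6=-11/4
seg 1: a=-1, c=M1/2=3/4, d=(M2−M1)/(6·2)=-1/8, b=Δ1−h1·(2M1+M2)/6=-1/2
t_q=3/4 → seg 0, τ=3/4; S=5+-11/4·τ+0·τ²+1/12·τ³=761/256

  seg 0: a=5 b=-11/4 c=0 d=1/12
  seg 1: a=-1 b=-1/2 c=3/4 d=-1/8
S(3/4) = 761/256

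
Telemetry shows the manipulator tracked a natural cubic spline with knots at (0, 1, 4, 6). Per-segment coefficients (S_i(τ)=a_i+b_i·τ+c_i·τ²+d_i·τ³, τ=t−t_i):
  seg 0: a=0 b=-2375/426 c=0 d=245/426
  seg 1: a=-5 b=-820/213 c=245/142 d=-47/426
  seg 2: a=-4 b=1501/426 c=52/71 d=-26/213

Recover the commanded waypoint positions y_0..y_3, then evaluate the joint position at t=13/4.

y_0 = S_0(0) = a_0 = 0
y_1 = S_1(0) = a_1 = -5
y_2 = S_2(0) = a_2 = -4
y_3 = S_2(2) = 5
t_q=13/4 is in segment 1 (τ=9/4); S_1(τ)=-56201/9088

y_0=0 y_1=-5 y_2=-4 y_3=5
S(13/4) = -56201/9088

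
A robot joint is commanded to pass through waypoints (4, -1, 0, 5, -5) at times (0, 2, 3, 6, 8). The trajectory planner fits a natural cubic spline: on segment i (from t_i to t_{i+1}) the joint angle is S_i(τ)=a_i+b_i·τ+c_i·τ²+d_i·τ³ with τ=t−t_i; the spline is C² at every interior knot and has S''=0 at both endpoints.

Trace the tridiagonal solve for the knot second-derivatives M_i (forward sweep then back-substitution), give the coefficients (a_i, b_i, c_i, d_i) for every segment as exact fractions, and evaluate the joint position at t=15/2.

Δ: Δ0=-5/2, Δ1=1, Δ2=5/3, Δ3=-5
row 1: diag=6, rhs=21; c'=1/6, d'=7/2
row 2: denom=8−1·1/6=47/6; d'=(4−1·7/2)/(47/6)=3/47
row 3: denom=10−3·18/47=416/47; d'=(-40−3·3/47)/(416/47)=-1889/416
back: M3=-1889/416
back: M2=3/47−18/47·-1889/416=375/208
back: M1=7/2−1/6·375/208=1331/416
M: M0=0, M1=1331/416, M2=375/208, M3=-1889/416, M4=0
seg 0: a=4, c=M0/2=0, d=(M1−M0)/(6·2)=1331/4992, b=Δ0−h0·(2M0+M1)/6=-4451/1248
seg 1: a=-1, c=M1/2=1331/832, d=(M2−M1)/(6·1)=-581/2496, b=Δ1−h1·(2M1+M2)/6=-229/624
seg 2: a=0, c=M2/2=375/416, d=(M3−M2)/(6·3)=-203/576, b=Δ2−h2·(2M2+M3)/6=5327/2496
seg 3: a=5, c=M3/2=-1889/832, d=(M4−M3)/(6·2)=1889/4992, b=Δ3−h3·(2M3+M4)/6=-1231/624
t_q=15/2 → seg 3, τ=3/2; S=5+-1231/624·τ+-1889/832·τ²+1889/4992·τ³=-23835/13312

  seg 0: a=4 b=-4451/1248 c=0 d=1331/4992
  seg 1: a=-1 b=-229/624 c=1331/832 d=-581/2496
  seg 2: a=0 b=5327/2496 c=375/416 d=-203/576
  seg 3: a=5 b=-1231/624 c=-1889/832 d=1889/4992
S(15/2) = -23835/13312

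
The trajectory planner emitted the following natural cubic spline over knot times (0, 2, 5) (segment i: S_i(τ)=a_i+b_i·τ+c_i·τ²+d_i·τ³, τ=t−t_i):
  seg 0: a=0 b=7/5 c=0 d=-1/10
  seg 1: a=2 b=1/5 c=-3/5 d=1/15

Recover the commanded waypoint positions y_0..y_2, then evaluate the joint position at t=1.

y_0 = S_0(0) = a_0 = 0
y_1 = S_1(0) = a_1 = 2
y_2 = S_1(3) = -1
t_q=1 is in segment 0 (τ=1); S_0(τ)=13/10

y_0=0 y_1=2 y_2=-1
S(1) = 13/10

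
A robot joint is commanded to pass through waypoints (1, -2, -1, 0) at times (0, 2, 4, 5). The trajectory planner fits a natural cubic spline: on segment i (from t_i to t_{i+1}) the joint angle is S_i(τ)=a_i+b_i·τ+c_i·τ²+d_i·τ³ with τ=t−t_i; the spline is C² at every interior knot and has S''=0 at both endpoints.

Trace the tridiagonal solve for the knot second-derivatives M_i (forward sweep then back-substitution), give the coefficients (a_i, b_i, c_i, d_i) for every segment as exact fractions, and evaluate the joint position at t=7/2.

  seg 0: a=1 b=-2 c=0 d=1/8
  seg 1: a=-2 b=-1/2 c=3/4 d=-1/8
  seg 2: a=-1 b=1 c=0 d=0
S(7/2) = -95/64

Δ: Δ0=-3/2, Δ1=1/2, Δ2=1
row 1: diag=8, rhs=12; c'=1/4, d'=3/2
row 2: denom=6−2·1/4=11/2; d'=(3−2·3/2)/(11/2)=0
back: M2=0
back: M1=3/2−1/4·0=3/2
M: M0=0, M1=3/2, M2=0, M3=0
seg 0: a=1, c=M0/2=0, d=(M1−M0)/(6·2)=1/8, b=Δ0−h0·(2M0+M1)/6=-2
seg 1: a=-2, c=M1/2=3/4, d=(M2−M1)/(6·2)=-1/8, b=Δ1−h1·(2M1+M2)/6=-1/2
seg 2: a=-1, c=M2/2=0, d=(M3−M2)/(6·1)=0, b=Δ2−h2·(2M2+M3)/6=1
t_q=7/2 → seg 1, τ=3/2; S=-2+-1/2·τ+3/4·τ²+-1/8·τ³=-95/64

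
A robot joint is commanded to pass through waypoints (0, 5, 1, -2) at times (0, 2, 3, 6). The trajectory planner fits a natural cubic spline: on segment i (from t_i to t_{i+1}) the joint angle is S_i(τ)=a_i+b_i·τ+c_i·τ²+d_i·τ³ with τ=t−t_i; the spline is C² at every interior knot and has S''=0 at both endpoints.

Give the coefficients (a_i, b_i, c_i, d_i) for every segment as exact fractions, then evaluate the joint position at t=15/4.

Δ: Δ0=5/2, Δ1=-4, Δ2=-1
row 1: diag=6, rhs=-39; c'=1/6, d'=-13/2
row 2: denom=8−1·1/6=47/6; d'=(18−1·-13/2)/(47/6)=147/47
back: M2=147/47
back: M1=-13/2−1/6·147/47=-330/47
M: M0=0, M1=-330/47, M2=147/47, M3=0
seg 0: a=0, c=M0/2=0, d=(M1−M0)/(6·2)=-55/94, b=Δ0−h0·(2M0+M1)/6=455/94
seg 1: a=5, c=M1/2=-165/47, d=(M2−M1)/(6·1)=159/94, b=Δ1−h1·(2M1+M2)/6=-205/94
seg 2: a=1, c=M2/2=147/94, d=(M3−M2)/(6·3)=-49/282, b=Δ2−h2·(2M2+M3)/6=-194/47
t_q=15/4 → seg 2, τ=3/4; S=1+-194/47·τ+147/94·τ²+-49/282·τ³=-7757/6016

  seg 0: a=0 b=455/94 c=0 d=-55/94
  seg 1: a=5 b=-205/94 c=-165/47 d=159/94
  seg 2: a=1 b=-194/47 c=147/94 d=-49/282
S(15/4) = -7757/6016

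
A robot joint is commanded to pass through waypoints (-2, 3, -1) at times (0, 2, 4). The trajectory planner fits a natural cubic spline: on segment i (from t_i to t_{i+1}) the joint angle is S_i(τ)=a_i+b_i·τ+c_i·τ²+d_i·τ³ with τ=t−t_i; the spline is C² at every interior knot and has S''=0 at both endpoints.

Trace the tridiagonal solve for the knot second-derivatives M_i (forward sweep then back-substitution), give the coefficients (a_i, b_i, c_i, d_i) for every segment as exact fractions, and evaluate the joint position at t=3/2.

Δ: Δ0=5/2, Δ1=-2
row 1: diag=8, rhs=-27; c'=1/4, d'=-27/8
back: M1=-27/8
M: M0=0, M1=-27/8, M2=0
seg 0: a=-2, c=M0/2=0, d=(M1−M0)/(6·2)=-9/32, b=Δ0−h0·(2M0+M1)/6=29/8
seg 1: a=3, c=M1/2=-27/16, d=(M2−M1)/(6·2)=9/32, b=Δ1−h1·(2M1+M2)/6=1/4
t_q=3/2 → seg 0, τ=3/2; S=-2+29/8·τ+0·τ²+-9/32·τ³=637/256

  seg 0: a=-2 b=29/8 c=0 d=-9/32
  seg 1: a=3 b=1/4 c=-27/16 d=9/32
S(3/2) = 637/256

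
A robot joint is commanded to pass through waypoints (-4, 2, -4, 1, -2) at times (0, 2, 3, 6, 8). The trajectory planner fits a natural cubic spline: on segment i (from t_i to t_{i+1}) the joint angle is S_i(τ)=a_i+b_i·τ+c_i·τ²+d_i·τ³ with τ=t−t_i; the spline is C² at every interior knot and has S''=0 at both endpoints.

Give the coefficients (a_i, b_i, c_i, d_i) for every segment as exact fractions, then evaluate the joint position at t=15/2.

Δ: Δ0=3, Δ1=-6, Δ2=5/3, Δ3=-3/2
row 1: diag=6, rhs=-54; c'=1/6, d'=-9
row 2: denom=8−1·1/6=47/6; d'=(46−1·-9)/(47/6)=330/47
row 3: denom=10−3·18/47=416/47; d'=(-19−3·330/47)/(416/47)=-1883/416
back: M3=-1883/416
back: M2=330/47−18/47·-1883/416=1821/208
back: M1=-9−1/6·1821/208=-4351/416
M: M0=0, M1=-4351/416, M2=1821/208, M3=-1883/416, M4=0
seg 0: a=-4, c=M0/2=0, d=(M1−M0)/(6·2)=-4351/4992, b=Δ0−h0·(2M0+M1)/6=8095/1248
seg 1: a=2, c=M1/2=-4351/832, d=(M2−M1)/(6·1)=7993/2496, b=Δ1−h1·(2M1+M2)/6=-2479/624
seg 2: a=-4, c=M2/2=1821/416, d=(M3−M2)/(6·3)=-425/576, b=Δ2−h2·(2M2+M3)/6=-12043/2496
seg 3: a=1, c=M3/2=-1883/832, d=(M4−M3)/(6·2)=1883/4992, b=Δ3−h3·(2M3+M4)/6=947/624
t_q=15/2 → seg 3, τ=3/2; S=1+947/624·τ+-1883/832·τ²+1883/4992·τ³=-7225/13312

  seg 0: a=-4 b=8095/1248 c=0 d=-4351/4992
  seg 1: a=2 b=-2479/624 c=-4351/832 d=7993/2496
  seg 2: a=-4 b=-12043/2496 c=1821/416 d=-425/576
  seg 3: a=1 b=947/624 c=-1883/832 d=1883/4992
S(15/2) = -7225/13312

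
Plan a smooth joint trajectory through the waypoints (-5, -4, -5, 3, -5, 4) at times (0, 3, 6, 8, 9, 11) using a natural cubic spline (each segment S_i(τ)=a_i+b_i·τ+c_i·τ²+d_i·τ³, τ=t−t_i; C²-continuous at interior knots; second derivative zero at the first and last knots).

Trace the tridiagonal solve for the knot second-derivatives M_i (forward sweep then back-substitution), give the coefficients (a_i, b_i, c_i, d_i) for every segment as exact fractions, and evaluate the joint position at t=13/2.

Δ: Δ0=1/3, Δ1=-1/3, Δ2=4, Δ3=-8, Δ4=9/2
row 1: diag=12, rhs=-4; c'=1/4, d'=-1/3
row 2: denom=10−3·1/4=37/4; d'=(26−3·-1/3)/(37/4)=108/37
row 3: denom=6−2·8/37=206/37; d'=(-72−2·108/37)/(206/37)=-1440/103
row 4: denom=6−1·37/206=1199/206; d'=(75−1·-1440/103)/(1199/206)=18330/1199
back: M4=18330/1199
back: M3=-1440/103−37/206·18330/1199=-20055/1199
back: M2=108/37−8/37·-20055/1199=7836/1199
back: M1=-1/3−1/4·7836/1199=-7076/3597
M: M0=0, M1=-7076/3597, M2=7836/1199, M3=-20055/1199, M4=18330/1199, M5=0
seg 0: a=-5, c=M0/2=0, d=(M1−M0)/(6·3)=-3538/32373, b=Δ0−h0·(2M0+M1)/6=1579/1199
seg 1: a=-4, c=M1/2=-3538/3597, d=(M2−M1)/(6·3)=15292/32373, b=Δ1−h1·(2M1+M2)/6=-1959/1199
seg 2: a=-5, c=M2/2=3918/1199, d=(M3−M2)/(6·2)=-9297/4796, b=Δ2−h2·(2M2+M3)/6=6257/1199
seg 3: a=3, c=M3/2=-20055/2398, d=(M4−M3)/(6·1)=12795/2398, b=Δ3−h3·(2M3+M4)/6=-542/109
seg 4: a=-5, c=M4/2=9165/1199, d=(M5−M4)/(6·2)=-3055/2398, b=Δ4−h4·(2M4+M5)/6=-13649/2398
t_q=13/2 → seg 2, τ=1/2; S=-5+6257/1199·τ+3918/1199·τ²+-9297/4796·τ³=-69681/38368

  seg 0: a=-5 b=1579/1199 c=0 d=-3538/32373
  seg 1: a=-4 b=-1959/1199 c=-3538/3597 d=15292/32373
  seg 2: a=-5 b=6257/1199 c=3918/1199 d=-9297/4796
  seg 3: a=3 b=-542/109 c=-20055/2398 d=12795/2398
  seg 4: a=-5 b=-13649/2398 c=9165/1199 d=-3055/2398
S(13/2) = -69681/38368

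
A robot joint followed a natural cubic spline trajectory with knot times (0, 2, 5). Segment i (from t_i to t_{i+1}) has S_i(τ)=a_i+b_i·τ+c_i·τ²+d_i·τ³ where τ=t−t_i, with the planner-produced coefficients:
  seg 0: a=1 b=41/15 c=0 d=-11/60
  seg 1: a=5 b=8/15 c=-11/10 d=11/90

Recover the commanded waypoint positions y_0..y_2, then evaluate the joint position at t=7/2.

y_0=1 y_1=5 y_2=0
S(7/2) = 299/80

y_0 = S_0(0) = a_0 = 1
y_1 = S_1(0) = a_1 = 5
y_2 = S_1(3) = 0
t_q=7/2 is in segment 1 (τ=3/2); S_1(τ)=299/80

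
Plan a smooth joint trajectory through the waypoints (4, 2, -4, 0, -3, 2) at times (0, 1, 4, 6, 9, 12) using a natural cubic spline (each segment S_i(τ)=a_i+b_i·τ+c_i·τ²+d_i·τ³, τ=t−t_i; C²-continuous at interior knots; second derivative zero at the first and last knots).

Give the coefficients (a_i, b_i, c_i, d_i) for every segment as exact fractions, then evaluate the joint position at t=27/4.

Δ: Δ0=-2, Δ1=-2, Δ2=2, Δ3=-1, Δ4=5/3
row 1: diag=8, rhs=0; c'=3/8, d'=0
row 2: denom=10−3·3/8=71/8; d'=(24−3·0)/(71/8)=192/71
row 3: denom=10−2·16/71=678/71; d'=(-18−2·192/71)/(678/71)=-277/113
row 4: denom=12−3·71/226=2499/226; d'=(16−3·-277/113)/(2499/226)=754/357
back: M4=754/357
back: M3=-277/113−71/226·754/357=-1112/357
back: M2=192/71−16/71·-1112/357=1216/357
back: M1=0−3/8·1216/357=-152/119
M: M0=0, M1=-152/119, M2=1216/357, M3=-1112/357, M4=754/357, M5=0
seg 0: a=4, c=M0/2=0, d=(M1−M0)/(6·1)=-76/357, b=Δ0−h0·(2M0+M1)/6=-638/357
seg 1: a=2, c=M1/2=-76/119, d=(M2−M1)/(6·3)=836/3213, b=Δ1−h1·(2M1+M2)/6=-866/357
seg 2: a=-4, c=M2/2=608/357, d=(M3−M2)/(6·2)=-194/357, b=Δ2−h2·(2M2+M3)/6=274/357
seg 3: a=0, c=M3/2=-556/357, d=(M4−M3)/(6·3)=311/1071, b=Δ3−h3·(2M3+M4)/6=18/17
seg 4: a=-3, c=M4/2=377/357, d=(M5−M4)/(6·3)=-377/3213, b=Δ4−h4·(2M4+M5)/6=-53/119
t_q=27/4 → seg 3, τ=3/4; S=0+18/17·τ+-556/357·τ²+311/1071·τ³=309/7616

  seg 0: a=4 b=-638/357 c=0 d=-76/357
  seg 1: a=2 b=-866/357 c=-76/119 d=836/3213
  seg 2: a=-4 b=274/357 c=608/357 d=-194/357
  seg 3: a=0 b=18/17 c=-556/357 d=311/1071
  seg 4: a=-3 b=-53/119 c=377/357 d=-377/3213
S(27/4) = 309/7616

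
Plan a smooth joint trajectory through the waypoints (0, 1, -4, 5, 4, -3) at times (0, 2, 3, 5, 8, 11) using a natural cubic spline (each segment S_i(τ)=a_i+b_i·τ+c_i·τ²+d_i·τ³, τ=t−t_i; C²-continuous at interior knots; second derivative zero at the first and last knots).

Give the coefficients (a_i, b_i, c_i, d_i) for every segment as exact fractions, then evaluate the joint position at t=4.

Δ: Δ0=1/2, Δ1=-5, Δ2=9/2, Δ3=-1/3, Δ4=-7/3
row 1: diag=6, rhs=-33; c'=1/6, d'=-11/2
row 2: denom=6−1·1/6=35/6; d'=(57−1·-11/2)/(35/6)=75/7
row 3: denom=10−2·12/35=326/35; d'=(-29−2·75/7)/(326/35)=-1765/326
row 4: denom=12−3·105/326=3597/326; d'=(-12−3·-1765/326)/(3597/326)=461/1199
back: M4=461/1199
back: M3=-1765/326−105/326·461/1199=-6640/1199
back: M2=75/7−12/35·-6640/1199=15123/1199
back: M1=-11/2−1/6·15123/1199=-9115/1199
M: M0=0, M1=-9115/1199, M2=15123/1199, M3=-6640/1199, M4=461/1199, M5=0
seg 0: a=0, c=M0/2=0, d=(M1−M0)/(6·2)=-9115/14388, b=Δ0−h0·(2M0+M1)/6=21827/7194
seg 1: a=1, c=M1/2=-9115/2398, d=(M2−M1)/(6·1)=12119/3597, b=Δ1−h1·(2M1+M2)/6=-32863/7194
seg 2: a=-4, c=M2/2=15123/2398, d=(M3−M2)/(6·2)=-21763/14388, b=Δ2−h2·(2M2+M3)/6=-1349/654
seg 3: a=5, c=M3/2=-3320/1199, d=(M4−M3)/(6·3)=789/2398, b=Δ3−h3·(2M3+M4)/6=36059/7194
seg 4: a=4, c=M4/2=461/2398, d=(M5−M4)/(6·3)=-461/21582, b=Δ4−h4·(2M4+M5)/6=-9776/3597
t_q=4 → seg 2, τ=1; S=-4+-1349/654·τ+15123/2398·τ²+-21763/14388·τ³=-6085/4796

  seg 0: a=0 b=21827/7194 c=0 d=-9115/14388
  seg 1: a=1 b=-32863/7194 c=-9115/2398 d=12119/3597
  seg 2: a=-4 b=-1349/654 c=15123/2398 d=-21763/14388
  seg 3: a=5 b=36059/7194 c=-3320/1199 d=789/2398
  seg 4: a=4 b=-9776/3597 c=461/2398 d=-461/21582
S(4) = -6085/4796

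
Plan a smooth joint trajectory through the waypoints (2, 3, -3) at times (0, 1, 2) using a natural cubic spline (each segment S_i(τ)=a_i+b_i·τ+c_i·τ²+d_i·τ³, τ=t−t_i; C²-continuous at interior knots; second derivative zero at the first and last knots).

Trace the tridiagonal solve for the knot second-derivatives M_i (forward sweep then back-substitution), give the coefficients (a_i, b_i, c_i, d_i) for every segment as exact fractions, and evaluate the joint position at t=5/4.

Δ: Δ0=1, Δ1=-6
row 1: diag=4, rhs=-42; c'=1/4, d'=-21/2
back: M1=-21/2
M: M0=0, M1=-21/2, M2=0
seg 0: a=2, c=M0/2=0, d=(M1−M0)/(6·1)=-7/4, b=Δ0−h0·(2M0+M1)/6=11/4
seg 1: a=3, c=M1/2=-21/4, d=(M2−M1)/(6·1)=7/4, b=Δ1−h1·(2M1+M2)/6=-5/2
t_q=5/4 → seg 1, τ=1/4; S=3+-5/2·τ+-21/4·τ²+7/4·τ³=531/256

  seg 0: a=2 b=11/4 c=0 d=-7/4
  seg 1: a=3 b=-5/2 c=-21/4 d=7/4
S(5/4) = 531/256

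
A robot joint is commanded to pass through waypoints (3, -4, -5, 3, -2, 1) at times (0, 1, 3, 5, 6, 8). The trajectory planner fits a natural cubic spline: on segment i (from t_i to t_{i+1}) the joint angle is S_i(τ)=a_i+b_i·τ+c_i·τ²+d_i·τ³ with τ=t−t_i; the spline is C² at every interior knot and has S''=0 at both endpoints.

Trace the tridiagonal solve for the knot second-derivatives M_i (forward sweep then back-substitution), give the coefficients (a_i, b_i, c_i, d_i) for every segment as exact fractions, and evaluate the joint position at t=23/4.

  seg 0: a=3 b=-10879/1396 c=0 d=1107/1396
  seg 1: a=-4 b=-3779/698 c=3321/1396 d=109/2792
  seg 2: a=-5 b=1595/349 c=912/349 d=-2023/1396
  seg 3: a=3 b=-826/349 c=-4245/698 d=2407/698
  seg 4: a=-2 b=-2921/698 c=1488/349 d=-248/349
S(23/4) = -33111/44672

Δ: Δ0=-7, Δ1=-1/2, Δ2=4, Δ3=-5, Δ4=3/2
row 1: diag=6, rhs=39; c'=1/3, d'=13/2
row 2: denom=8−2·1/3=22/3; d'=(27−2·13/2)/(22/3)=21/11
row 3: denom=6−2·3/11=60/11; d'=(-54−2·21/11)/(60/11)=-53/5
row 4: denom=6−1·11/60=349/60; d'=(39−1·-53/5)/(349/60)=2976/349
back: M4=2976/349
back: M3=-53/5−11/60·2976/349=-4245/349
back: M2=21/11−3/11·-4245/349=1824/349
back: M1=13/2−1/3·1824/349=3321/698
M: M0=0, M1=3321/698, M2=1824/349, M3=-4245/349, M4=2976/349, M5=0
seg 0: a=3, c=M0/2=0, d=(M1−M0)/(6·1)=1107/1396, b=Δ0−h0·(2M0+M1)/6=-10879/1396
seg 1: a=-4, c=M1/2=3321/1396, d=(M2−M1)/(6·2)=109/2792, b=Δ1−h1·(2M1+M2)/6=-3779/698
seg 2: a=-5, c=M2/2=912/349, d=(M3−M2)/(6·2)=-2023/1396, b=Δ2−h2·(2M2+M3)/6=1595/349
seg 3: a=3, c=M3/2=-4245/698, d=(M4−M3)/(6·1)=2407/698, b=Δ3−h3·(2M3+M4)/6=-826/349
seg 4: a=-2, c=M4/2=1488/349, d=(M5−M4)/(6·2)=-248/349, b=Δ4−h4·(2M4+M5)/6=-2921/698
t_q=23/4 → seg 3, τ=3/4; S=3+-826/349·τ+-4245/698·τ²+2407/698·τ³=-33111/44672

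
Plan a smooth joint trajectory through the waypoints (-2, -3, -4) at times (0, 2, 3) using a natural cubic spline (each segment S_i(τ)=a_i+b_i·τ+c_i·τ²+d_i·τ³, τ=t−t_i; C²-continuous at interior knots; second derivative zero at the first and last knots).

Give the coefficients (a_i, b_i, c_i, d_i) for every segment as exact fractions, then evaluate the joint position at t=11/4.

  seg 0: a=-2 b=-1/3 c=0 d=-1/24
  seg 1: a=-3 b=-5/6 c=-1/4 d=1/12
S(11/4) = -955/256

Δ: Δ0=-1/2, Δ1=-1
row 1: diag=6, rhs=-3; c'=1/6, d'=-1/2
back: M1=-1/2
M: M0=0, M1=-1/2, M2=0
seg 0: a=-2, c=M0/2=0, d=(M1−M0)/(6·2)=-1/24, b=Δ0−h0·(2M0+M1)/6=-1/3
seg 1: a=-3, c=M1/2=-1/4, d=(M2−M1)/(6·1)=1/12, b=Δ1−h1·(2M1+M2)/6=-5/6
t_q=11/4 → seg 1, τ=3/4; S=-3+-5/6·τ+-1/4·τ²+1/12·τ³=-955/256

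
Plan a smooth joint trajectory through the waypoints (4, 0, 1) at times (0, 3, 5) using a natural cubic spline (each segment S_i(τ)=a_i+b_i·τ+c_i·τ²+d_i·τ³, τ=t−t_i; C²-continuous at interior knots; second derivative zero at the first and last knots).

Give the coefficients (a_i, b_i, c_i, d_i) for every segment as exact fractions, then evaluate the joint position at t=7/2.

Δ: Δ0=-4/3, Δ1=1/2
row 1: diag=10, rhs=11; c'=1/5, d'=11/10
back: M1=11/10
M: M0=0, M1=11/10, M2=0
seg 0: a=4, c=M0/2=0, d=(M1−M0)/(6·3)=11/180, b=Δ0−h0·(2M0+M1)/6=-113/60
seg 1: a=0, c=M1/2=11/20, d=(M2−M1)/(6·2)=-11/120, b=Δ1−h1·(2M1+M2)/6=-7/30
t_q=7/2 → seg 1, τ=1/2; S=0+-7/30·τ+11/20·τ²+-11/120·τ³=3/320

  seg 0: a=4 b=-113/60 c=0 d=11/180
  seg 1: a=0 b=-7/30 c=11/20 d=-11/120
S(7/2) = 3/320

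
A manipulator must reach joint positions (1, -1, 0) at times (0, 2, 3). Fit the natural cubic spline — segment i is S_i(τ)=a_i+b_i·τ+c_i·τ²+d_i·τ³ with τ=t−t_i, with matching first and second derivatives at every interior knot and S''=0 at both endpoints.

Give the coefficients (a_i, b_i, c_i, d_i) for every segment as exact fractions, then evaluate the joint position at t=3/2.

Δ: Δ0=-1, Δ1=1
row 1: diag=6, rhs=12; c'=1/6, d'=2
back: M1=2
M: M0=0, M1=2, M2=0
seg 0: a=1, c=M0/2=0, d=(M1−M0)/(6·2)=1/6, b=Δ0−h0·(2M0+M1)/6=-5/3
seg 1: a=-1, c=M1/2=1, d=(M2−M1)/(6·1)=-1/3, b=Δ1−h1·(2M1+M2)/6=1/3
t_q=3/2 → seg 0, τ=3/2; S=1+-5/3·τ+0·τ²+1/6·τ³=-15/16

  seg 0: a=1 b=-5/3 c=0 d=1/6
  seg 1: a=-1 b=1/3 c=1 d=-1/3
S(3/2) = -15/16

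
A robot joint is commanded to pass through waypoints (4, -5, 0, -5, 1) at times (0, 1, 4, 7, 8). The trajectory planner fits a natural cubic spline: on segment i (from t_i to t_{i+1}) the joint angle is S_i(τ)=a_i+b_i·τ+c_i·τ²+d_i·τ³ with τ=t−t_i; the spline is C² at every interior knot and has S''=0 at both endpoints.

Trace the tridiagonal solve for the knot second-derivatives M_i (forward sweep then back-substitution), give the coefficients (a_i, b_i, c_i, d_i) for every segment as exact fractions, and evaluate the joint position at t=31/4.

Δ: Δ0=-9, Δ1=5/3, Δ2=-5/3, Δ3=6
row 1: diag=8, rhs=64; c'=3/8, d'=8
row 2: denom=12−3·3/8=87/8; d'=(-20−3·8)/(87/8)=-352/87
row 3: denom=8−3·8/29=208/29; d'=(46−3·-352/87)/(208/29)=843/104
back: M3=843/104
back: M2=-352/87−8/29·843/104=-245/39
back: M1=8−3/8·-245/39=1077/104
M: M0=0, M1=1077/104, M2=-245/39, M3=843/104, M4=0
seg 0: a=4, c=M0/2=0, d=(M1−M0)/(6·1)=359/208, b=Δ0−h0·(2M0+M1)/6=-2231/208
seg 1: a=-5, c=M1/2=1077/208, d=(M2−M1)/(6·3)=-5191/5616, b=Δ1−h1·(2M1+M2)/6=-577/104
seg 2: a=0, c=M2/2=-245/78, d=(M3−M2)/(6·3)=4489/5616, b=Δ2−h2·(2M2+M3)/6=9/16
seg 3: a=-5, c=M3/2=843/208, d=(M4−M3)/(6·1)=-281/208, b=Δ3−h3·(2M3+M4)/6=343/104
t_q=31/4 → seg 3, τ=3/4; S=-5+343/104·τ+843/208·τ²+-281/208·τ³=-10871/13312

  seg 0: a=4 b=-2231/208 c=0 d=359/208
  seg 1: a=-5 b=-577/104 c=1077/208 d=-5191/5616
  seg 2: a=0 b=9/16 c=-245/78 d=4489/5616
  seg 3: a=-5 b=343/104 c=843/208 d=-281/208
S(31/4) = -10871/13312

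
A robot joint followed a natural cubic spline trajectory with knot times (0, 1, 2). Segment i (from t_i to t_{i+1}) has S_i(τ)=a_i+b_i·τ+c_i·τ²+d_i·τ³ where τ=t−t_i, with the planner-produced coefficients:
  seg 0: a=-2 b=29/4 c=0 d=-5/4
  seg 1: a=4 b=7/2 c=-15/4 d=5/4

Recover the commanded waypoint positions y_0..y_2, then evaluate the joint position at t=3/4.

y_0 = S_0(0) = a_0 = -2
y_1 = S_1(0) = a_1 = 4
y_2 = S_1(1) = 5
t_q=3/4 is in segment 0 (τ=3/4); S_0(τ)=745/256

y_0=-2 y_1=4 y_2=5
S(3/4) = 745/256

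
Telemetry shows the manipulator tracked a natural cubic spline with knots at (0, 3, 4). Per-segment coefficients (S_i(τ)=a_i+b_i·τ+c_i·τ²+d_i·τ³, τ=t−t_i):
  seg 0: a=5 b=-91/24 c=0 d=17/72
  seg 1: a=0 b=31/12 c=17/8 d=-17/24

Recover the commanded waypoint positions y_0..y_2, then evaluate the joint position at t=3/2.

y_0 = S_0(0) = a_0 = 5
y_1 = S_1(0) = a_1 = 0
y_2 = S_1(1) = 4
t_q=3/2 is in segment 0 (τ=3/2); S_0(τ)=7/64

y_0=5 y_1=0 y_2=4
S(3/2) = 7/64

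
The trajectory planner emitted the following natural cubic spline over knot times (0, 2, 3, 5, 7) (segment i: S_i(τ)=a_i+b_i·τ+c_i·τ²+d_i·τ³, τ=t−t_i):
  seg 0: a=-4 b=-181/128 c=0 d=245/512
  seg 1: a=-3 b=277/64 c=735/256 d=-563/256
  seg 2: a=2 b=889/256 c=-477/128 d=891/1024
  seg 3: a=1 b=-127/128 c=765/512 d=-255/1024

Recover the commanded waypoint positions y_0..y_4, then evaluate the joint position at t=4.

y_0=-4 y_1=-3 y_2=2 y_3=1 y_4=3
S(4) = 2679/1024

y_0 = S_0(0) = a_0 = -4
y_1 = S_1(0) = a_1 = -3
y_2 = S_2(0) = a_2 = 2
y_3 = S_3(0) = a_3 = 1
y_4 = S_3(2) = 3
t_q=4 is in segment 2 (τ=1); S_2(τ)=2679/1024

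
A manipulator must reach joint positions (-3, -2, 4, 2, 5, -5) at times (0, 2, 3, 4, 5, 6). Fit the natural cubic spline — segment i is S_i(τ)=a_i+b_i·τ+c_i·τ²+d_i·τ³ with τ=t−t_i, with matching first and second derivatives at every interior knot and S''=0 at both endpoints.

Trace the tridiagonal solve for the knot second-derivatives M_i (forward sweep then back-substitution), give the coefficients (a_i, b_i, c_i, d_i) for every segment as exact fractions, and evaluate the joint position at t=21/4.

  seg 0: a=-3 b=-1523/642 c=0 d=461/642
  seg 1: a=-2 b=4009/642 c=461/107 d=-2923/642
  seg 2: a=4 b=386/321 c=-2001/214 d=3947/642
  seg 3: a=2 b=607/642 c=973/107 d=-4519/642
  seg 4: a=5 b=-637/321 c=-2573/214 d=2573/642
S(21/4) = 52251/13696

Δ: Δ0=1/2, Δ1=6, Δ2=-2, Δ3=3, Δ4=-10
row 1: diag=6, rhs=33; c'=1/6, d'=11/2
row 2: denom=4−1·1/6=23/6; d'=(-48−1·11/2)/(23/6)=-321/23
row 3: denom=4−1·6/23=86/23; d'=(30−1·-321/23)/(86/23)=1011/86
row 4: denom=4−1·23/86=321/86; d'=(-78−1·1011/86)/(321/86)=-2573/107
back: M4=-2573/107
back: M3=1011/86−23/86·-2573/107=1946/107
back: M2=-321/23−6/23·1946/107=-2001/107
back: M1=11/2−1/6·-2001/107=922/107
M: M0=0, M1=922/107, M2=-2001/107, M3=1946/107, M4=-2573/107, M5=0
seg 0: a=-3, c=M0/2=0, d=(M1−M0)/(6·2)=461/642, b=Δ0−h0·(2M0+M1)/6=-1523/642
seg 1: a=-2, c=M1/2=461/107, d=(M2−M1)/(6·1)=-2923/642, b=Δ1−h1·(2M1+M2)/6=4009/642
seg 2: a=4, c=M2/2=-2001/214, d=(M3−M2)/(6·1)=3947/642, b=Δ2−h2·(2M2+M3)/6=386/321
seg 3: a=2, c=M3/2=973/107, d=(M4−M3)/(6·1)=-4519/642, b=Δ3−h3·(2M3+M4)/6=607/642
seg 4: a=5, c=M4/2=-2573/214, d=(M5−M4)/(6·1)=2573/642, b=Δ4−h4·(2M4+M5)/6=-637/321
t_q=21/4 → seg 4, τ=1/4; S=5+-637/321·τ+-2573/214·τ²+2573/642·τ³=52251/13696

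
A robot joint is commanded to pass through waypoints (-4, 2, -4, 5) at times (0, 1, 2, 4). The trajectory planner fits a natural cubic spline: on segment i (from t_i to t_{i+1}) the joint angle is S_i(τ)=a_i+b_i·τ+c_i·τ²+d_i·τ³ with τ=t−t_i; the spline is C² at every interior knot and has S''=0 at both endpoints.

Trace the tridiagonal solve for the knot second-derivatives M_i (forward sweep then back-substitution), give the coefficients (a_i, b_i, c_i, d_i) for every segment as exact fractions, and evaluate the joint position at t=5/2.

Δ: Δ0=6, Δ1=-6, Δ2=9/2
row 1: diag=4, rhs=-72; c'=1/4, d'=-18
row 2: denom=6−1·1/4=23/4; d'=(63−1·-18)/(23/4)=324/23
back: M2=324/23
back: M1=-18−1/4·324/23=-495/23
M: M0=0, M1=-495/23, M2=324/23, M3=0
seg 0: a=-4, c=M0/2=0, d=(M1−M0)/(6·1)=-165/46, b=Δ0−h0·(2M0+M1)/6=441/46
seg 1: a=2, c=M1/2=-495/46, d=(M2−M1)/(6·1)=273/46, b=Δ1−h1·(2M1+M2)/6=-27/23
seg 2: a=-4, c=M2/2=162/23, d=(M3−M2)/(6·2)=-27/23, b=Δ2−h2·(2M2+M3)/6=-225/46
t_q=5/2 → seg 2, τ=1/2; S=-4+-225/46·τ+162/23·τ²+-27/23·τ³=-889/184

  seg 0: a=-4 b=441/46 c=0 d=-165/46
  seg 1: a=2 b=-27/23 c=-495/46 d=273/46
  seg 2: a=-4 b=-225/46 c=162/23 d=-27/23
S(5/2) = -889/184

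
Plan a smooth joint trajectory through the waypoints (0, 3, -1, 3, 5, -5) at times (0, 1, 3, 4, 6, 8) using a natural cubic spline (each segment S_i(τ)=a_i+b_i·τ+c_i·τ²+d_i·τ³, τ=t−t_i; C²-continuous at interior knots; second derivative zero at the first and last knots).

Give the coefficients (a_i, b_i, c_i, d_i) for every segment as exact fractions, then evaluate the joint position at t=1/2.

Δ: Δ0=3, Δ1=-2, Δ2=4, Δ3=1, Δ4=-5
row 1: diag=6, rhs=-30; c'=1/3, d'=-5
row 2: denom=6−2·1/3=16/3; d'=(36−2·-5)/(16/3)=69/8
row 3: denom=6−1·3/16=93/16; d'=(-18−1·69/8)/(93/16)=-142/31
row 4: denom=8−2·32/93=680/93; d'=(-36−2·-142/31)/(680/93)=-312/85
back: M4=-312/85
back: M3=-142/31−32/93·-312/85=-282/85
back: M2=69/8−3/16·-282/85=786/85
back: M1=-5−1/3·786/85=-687/85
M: M0=0, M1=-687/85, M2=786/85, M3=-282/85, M4=-312/85, M5=0
seg 0: a=0, c=M0/2=0, d=(M1−M0)/(6·1)=-229/170, b=Δ0−h0·(2M0+M1)/6=739/170
seg 1: a=3, c=M1/2=-687/170, d=(M2−M1)/(6·2)=491/340, b=Δ1−h1·(2M1+M2)/6=26/85
seg 2: a=-1, c=M2/2=393/85, d=(M3−M2)/(6·1)=-178/85, b=Δ2−h2·(2M2+M3)/6=25/17
seg 3: a=3, c=M3/2=-141/85, d=(M4−M3)/(6·2)=-1/34, b=Δ3−h3·(2M3+M4)/6=377/85
seg 4: a=5, c=M4/2=-156/85, d=(M5−M4)/(6·2)=26/85, b=Δ4−h4·(2M4+M5)/6=-217/85
t_q=1/2 → seg 0, τ=1/2; S=0+739/170·τ+0·τ²+-229/170·τ³=2727/1360

  seg 0: a=0 b=739/170 c=0 d=-229/170
  seg 1: a=3 b=26/85 c=-687/170 d=491/340
  seg 2: a=-1 b=25/17 c=393/85 d=-178/85
  seg 3: a=3 b=377/85 c=-141/85 d=-1/34
  seg 4: a=5 b=-217/85 c=-156/85 d=26/85
S(1/2) = 2727/1360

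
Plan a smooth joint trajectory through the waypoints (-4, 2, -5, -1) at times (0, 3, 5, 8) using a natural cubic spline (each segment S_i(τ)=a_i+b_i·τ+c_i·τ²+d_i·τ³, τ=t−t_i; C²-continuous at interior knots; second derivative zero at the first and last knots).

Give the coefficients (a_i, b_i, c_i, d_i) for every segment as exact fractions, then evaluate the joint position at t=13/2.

  seg 0: a=-4 b=193/48 c=0 d=-97/432
  seg 1: a=2 b=-49/24 c=-97/48 d=31/48
  seg 2: a=-5 b=-19/8 c=89/48 d=-89/432
S(13/2) = -651/128

Δ: Δ0=2, Δ1=-7/2, Δ2=4/3
row 1: diag=10, rhs=-33; c'=1/5, d'=-33/10
row 2: denom=10−2·1/5=48/5; d'=(29−2·-33/10)/(48/5)=89/24
back: M2=89/24
back: M1=-33/10−1/5·89/24=-97/24
M: M0=0, M1=-97/24, M2=89/24, M3=0
seg 0: a=-4, c=M0/2=0, d=(M1−M0)/(6·3)=-97/432, b=Δ0−h0·(2M0+M1)/6=193/48
seg 1: a=2, c=M1/2=-97/48, d=(M2−M1)/(6·2)=31/48, b=Δ1−h1·(2M1+M2)/6=-49/24
seg 2: a=-5, c=M2/2=89/48, d=(M3−M2)/(6·3)=-89/432, b=Δ2−h2·(2M2+M3)/6=-19/8
t_q=13/2 → seg 2, τ=3/2; S=-5+-19/8·τ+89/48·τ²+-89/432·τ³=-651/128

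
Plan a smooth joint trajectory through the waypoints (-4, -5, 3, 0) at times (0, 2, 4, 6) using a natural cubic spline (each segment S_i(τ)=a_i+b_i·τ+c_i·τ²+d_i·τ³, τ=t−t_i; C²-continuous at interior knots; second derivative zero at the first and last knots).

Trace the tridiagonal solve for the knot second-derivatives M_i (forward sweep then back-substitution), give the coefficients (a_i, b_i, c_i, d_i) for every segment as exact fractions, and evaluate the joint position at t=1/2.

Δ: Δ0=-1/2, Δ1=4, Δ2=-3/2
row 1: diag=8, rhs=27; c'=1/4, d'=27/8
row 2: denom=8−2·1/4=15/2; d'=(-33−2·27/8)/(15/2)=-53/10
back: M2=-53/10
back: M1=27/8−1/4·-53/10=47/10
M: M0=0, M1=47/10, M2=-53/10, M3=0
seg 0: a=-4, c=M0/2=0, d=(M1−M0)/(6·2)=47/120, b=Δ0−h0·(2M0+M1)/6=-31/15
seg 1: a=-5, c=M1/2=47/20, d=(M2−M1)/(6·2)=-5/6, b=Δ1−h1·(2M1+M2)/6=79/30
seg 2: a=3, c=M2/2=-53/20, d=(M3−M2)/(6·2)=53/120, b=Δ2−h2·(2M2+M3)/6=61/30
t_q=1/2 → seg 0, τ=1/2; S=-4+-31/15·τ+0·τ²+47/120·τ³=-319/64

  seg 0: a=-4 b=-31/15 c=0 d=47/120
  seg 1: a=-5 b=79/30 c=47/20 d=-5/6
  seg 2: a=3 b=61/30 c=-53/20 d=53/120
S(1/2) = -319/64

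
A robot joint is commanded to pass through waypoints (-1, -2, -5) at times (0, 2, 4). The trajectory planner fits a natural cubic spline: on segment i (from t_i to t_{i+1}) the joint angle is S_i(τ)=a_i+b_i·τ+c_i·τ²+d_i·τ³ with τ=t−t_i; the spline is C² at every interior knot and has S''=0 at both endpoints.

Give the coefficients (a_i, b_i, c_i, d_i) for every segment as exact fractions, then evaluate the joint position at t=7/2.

Δ: Δ0=-1/2, Δ1=-3/2
row 1: diag=8, rhs=-6; c'=1/4, d'=-3/4
back: M1=-3/4
M: M0=0, M1=-3/4, M2=0
seg 0: a=-1, c=M0/2=0, d=(M1−M0)/(6·2)=-1/16, b=Δ0−h0·(2M0+M1)/6=-1/4
seg 1: a=-2, c=M1/2=-3/8, d=(M2−M1)/(6·2)=1/16, b=Δ1−h1·(2M1+M2)/6=-1
t_q=7/2 → seg 1, τ=3/2; S=-2+-1·τ+-3/8·τ²+1/16·τ³=-529/128

  seg 0: a=-1 b=-1/4 c=0 d=-1/16
  seg 1: a=-2 b=-1 c=-3/8 d=1/16
S(7/2) = -529/128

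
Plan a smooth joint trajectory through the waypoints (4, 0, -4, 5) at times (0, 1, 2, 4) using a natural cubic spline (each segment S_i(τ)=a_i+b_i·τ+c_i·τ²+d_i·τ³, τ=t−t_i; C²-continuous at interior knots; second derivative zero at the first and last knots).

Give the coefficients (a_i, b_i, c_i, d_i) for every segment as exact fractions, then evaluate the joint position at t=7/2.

  seg 0: a=4 b=-167/46 c=0 d=-17/46
  seg 1: a=0 b=-109/23 c=-51/46 d=85/46
  seg 2: a=-4 b=-65/46 c=102/23 d=-17/23
S(7/2) = 251/184

Δ: Δ0=-4, Δ1=-4, Δ2=9/2
row 1: diag=4, rhs=0; c'=1/4, d'=0
row 2: denom=6−1·1/4=23/4; d'=(51−1·0)/(23/4)=204/23
back: M2=204/23
back: M1=0−1/4·204/23=-51/23
M: M0=0, M1=-51/23, M2=204/23, M3=0
seg 0: a=4, c=M0/2=0, d=(M1−M0)/(6·1)=-17/46, b=Δ0−h0·(2M0+M1)/6=-167/46
seg 1: a=0, c=M1/2=-51/46, d=(M2−M1)/(6·1)=85/46, b=Δ1−h1·(2M1+M2)/6=-109/23
seg 2: a=-4, c=M2/2=102/23, d=(M3−M2)/(6·2)=-17/23, b=Δ2−h2·(2M2+M3)/6=-65/46
t_q=7/2 → seg 2, τ=3/2; S=-4+-65/46·τ+102/23·τ²+-17/23·τ³=251/184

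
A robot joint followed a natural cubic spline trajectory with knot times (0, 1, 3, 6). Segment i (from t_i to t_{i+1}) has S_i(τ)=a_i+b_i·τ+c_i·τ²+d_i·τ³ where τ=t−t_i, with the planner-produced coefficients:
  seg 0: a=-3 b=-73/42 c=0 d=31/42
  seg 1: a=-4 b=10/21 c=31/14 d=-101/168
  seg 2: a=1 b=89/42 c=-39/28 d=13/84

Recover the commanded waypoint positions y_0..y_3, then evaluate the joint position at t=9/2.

y_0=-3 y_1=-4 y_2=1 y_3=-1
S(9/2) = 351/224

y_0 = S_0(0) = a_0 = -3
y_1 = S_1(0) = a_1 = -4
y_2 = S_2(0) = a_2 = 1
y_3 = S_2(3) = -1
t_q=9/2 is in segment 2 (τ=3/2); S_2(τ)=351/224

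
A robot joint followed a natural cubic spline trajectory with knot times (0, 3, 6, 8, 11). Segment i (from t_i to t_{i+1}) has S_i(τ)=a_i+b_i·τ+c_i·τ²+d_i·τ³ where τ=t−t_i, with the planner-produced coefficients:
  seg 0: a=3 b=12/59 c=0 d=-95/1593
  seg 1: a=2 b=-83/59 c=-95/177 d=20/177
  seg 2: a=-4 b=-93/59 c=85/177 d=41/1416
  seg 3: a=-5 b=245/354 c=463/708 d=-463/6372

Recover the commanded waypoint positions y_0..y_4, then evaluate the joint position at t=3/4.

y_0=3 y_1=2 y_2=-4 y_3=-5 y_4=1
S(3/4) = 11809/3776

y_0 = S_0(0) = a_0 = 3
y_1 = S_1(0) = a_1 = 2
y_2 = S_2(0) = a_2 = -4
y_3 = S_3(0) = a_3 = -5
y_4 = S_3(3) = 1
t_q=3/4 is in segment 0 (τ=3/4); S_0(τ)=11809/3776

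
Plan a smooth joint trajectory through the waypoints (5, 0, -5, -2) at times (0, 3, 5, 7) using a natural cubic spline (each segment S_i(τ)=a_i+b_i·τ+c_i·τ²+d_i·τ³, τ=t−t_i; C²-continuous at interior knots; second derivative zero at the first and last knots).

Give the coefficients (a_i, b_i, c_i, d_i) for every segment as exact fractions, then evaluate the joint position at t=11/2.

  seg 0: a=5 b=-62/57 c=0 d=-11/171
  seg 1: a=0 b=-161/57 c=-11/19 d=169/456
  seg 2: a=-5 b=-79/114 c=125/76 d=-125/456
S(11/2) = -6043/1216

Δ: Δ0=-5/3, Δ1=-5/2, Δ2=3/2
row 1: diag=10, rhs=-5; c'=1/5, d'=-1/2
row 2: denom=8−2·1/5=38/5; d'=(24−2·-1/2)/(38/5)=125/38
back: M2=125/38
back: M1=-1/2−1/5·125/38=-22/19
M: M0=0, M1=-22/19, M2=125/38, M3=0
seg 0: a=5, c=M0/2=0, d=(M1−M0)/(6·3)=-11/171, b=Δ0−h0·(2M0+M1)/6=-62/57
seg 1: a=0, c=M1/2=-11/19, d=(M2−M1)/(6·2)=169/456, b=Δ1−h1·(2M1+M2)/6=-161/57
seg 2: a=-5, c=M2/2=125/76, d=(M3−M2)/(6·2)=-125/456, b=Δ2−h2·(2M2+M3)/6=-79/114
t_q=11/2 → seg 2, τ=1/2; S=-5+-79/114·τ+125/76·τ²+-125/456·τ³=-6043/1216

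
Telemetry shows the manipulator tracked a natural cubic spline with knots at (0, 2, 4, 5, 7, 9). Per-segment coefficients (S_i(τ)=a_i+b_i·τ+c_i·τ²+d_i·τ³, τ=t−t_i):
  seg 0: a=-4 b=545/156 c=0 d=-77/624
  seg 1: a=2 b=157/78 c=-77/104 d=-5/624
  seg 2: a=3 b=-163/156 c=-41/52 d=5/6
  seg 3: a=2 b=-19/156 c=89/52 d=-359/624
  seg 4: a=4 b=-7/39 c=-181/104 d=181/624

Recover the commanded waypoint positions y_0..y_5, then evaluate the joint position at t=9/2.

y_0 = S_0(0) = a_0 = -4
y_1 = S_1(0) = a_1 = 2
y_2 = S_2(0) = a_2 = 3
y_3 = S_3(0) = a_3 = 2
y_4 = S_4(0) = a_4 = 4
y_5 = S_4(2) = -1
t_q=9/2 is in segment 2 (τ=1/2); S_2(τ)=31/13

y_0=-4 y_1=2 y_2=3 y_3=2 y_4=4 y_5=-1
S(9/2) = 31/13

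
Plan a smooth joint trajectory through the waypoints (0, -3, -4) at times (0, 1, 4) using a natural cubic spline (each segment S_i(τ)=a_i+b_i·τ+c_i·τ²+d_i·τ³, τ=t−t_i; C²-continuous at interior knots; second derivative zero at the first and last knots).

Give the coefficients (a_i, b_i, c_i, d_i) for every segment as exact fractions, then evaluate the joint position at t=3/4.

Δ: Δ0=-3, Δ1=-1/3
row 1: diag=8, rhs=16; c'=3/8, d'=2
back: M1=2
M: M0=0, M1=2, M2=0
seg 0: a=0, c=M0/2=0, d=(M1−M0)/(6·1)=1/3, b=Δ0−h0·(2M0+M1)/6=-10/3
seg 1: a=-3, c=M1/2=1, d=(M2−M1)/(6·3)=-1/9, b=Δ1−h1·(2M1+M2)/6=-7/3
t_q=3/4 → seg 0, τ=3/4; S=0+-10/3·τ+0·τ²+1/3·τ³=-151/64

  seg 0: a=0 b=-10/3 c=0 d=1/3
  seg 1: a=-3 b=-7/3 c=1 d=-1/9
S(3/4) = -151/64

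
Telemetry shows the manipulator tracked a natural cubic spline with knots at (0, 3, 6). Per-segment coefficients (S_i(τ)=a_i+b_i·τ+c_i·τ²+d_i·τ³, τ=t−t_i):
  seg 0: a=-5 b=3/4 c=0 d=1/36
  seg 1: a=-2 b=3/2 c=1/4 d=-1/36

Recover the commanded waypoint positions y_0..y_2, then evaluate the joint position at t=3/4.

y_0=-5 y_1=-2 y_2=4
S(3/4) = -1133/256

y_0 = S_0(0) = a_0 = -5
y_1 = S_1(0) = a_1 = -2
y_2 = S_1(3) = 4
t_q=3/4 is in segment 0 (τ=3/4); S_0(τ)=-1133/256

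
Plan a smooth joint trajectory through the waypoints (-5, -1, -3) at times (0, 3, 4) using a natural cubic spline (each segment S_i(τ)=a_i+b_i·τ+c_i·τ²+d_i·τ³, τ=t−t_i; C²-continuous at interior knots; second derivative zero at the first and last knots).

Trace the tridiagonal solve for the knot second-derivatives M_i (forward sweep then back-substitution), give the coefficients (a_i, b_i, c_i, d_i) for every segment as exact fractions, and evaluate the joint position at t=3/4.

  seg 0: a=-5 b=31/12 c=0 d=-5/36
  seg 1: a=-1 b=-7/6 c=-5/4 d=5/12
S(3/4) = -799/256

Δ: Δ0=4/3, Δ1=-2
row 1: diag=8, rhs=-20; c'=1/8, d'=-5/2
back: M1=-5/2
M: M0=0, M1=-5/2, M2=0
seg 0: a=-5, c=M0/2=0, d=(M1−M0)/(6·3)=-5/36, b=Δ0−h0·(2M0+M1)/6=31/12
seg 1: a=-1, c=M1/2=-5/4, d=(M2−M1)/(6·1)=5/12, b=Δ1−h1·(2M1+M2)/6=-7/6
t_q=3/4 → seg 0, τ=3/4; S=-5+31/12·τ+0·τ²+-5/36·τ³=-799/256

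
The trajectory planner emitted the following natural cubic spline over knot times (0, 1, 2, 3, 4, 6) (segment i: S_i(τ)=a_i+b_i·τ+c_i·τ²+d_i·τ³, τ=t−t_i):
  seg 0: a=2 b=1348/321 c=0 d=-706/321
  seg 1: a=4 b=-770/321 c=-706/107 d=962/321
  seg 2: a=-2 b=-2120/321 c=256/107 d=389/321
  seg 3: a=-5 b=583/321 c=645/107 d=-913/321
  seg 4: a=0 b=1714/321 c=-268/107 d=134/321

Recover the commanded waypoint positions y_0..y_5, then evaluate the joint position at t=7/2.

y_0 = S_0(0) = a_0 = 2
y_1 = S_1(0) = a_1 = 4
y_2 = S_2(0) = a_2 = -2
y_3 = S_3(0) = a_3 = -5
y_4 = S_4(0) = a_4 = 0
y_5 = S_4(2) = 4
t_q=7/2 is in segment 3 (τ=1/2); S_3(τ)=-2517/856

y_0=2 y_1=4 y_2=-2 y_3=-5 y_4=0 y_5=4
S(7/2) = -2517/856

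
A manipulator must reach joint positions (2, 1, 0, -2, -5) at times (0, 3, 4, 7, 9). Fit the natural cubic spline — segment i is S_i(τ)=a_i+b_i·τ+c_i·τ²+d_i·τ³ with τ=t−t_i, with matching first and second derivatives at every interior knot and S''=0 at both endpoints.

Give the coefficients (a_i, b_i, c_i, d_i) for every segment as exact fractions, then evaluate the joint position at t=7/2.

  seg 0: a=2 b=-53/1116 c=0 d=-319/10044
  seg 1: a=1 b=-505/558 c=-319/1116 d=71/372
  seg 2: a=0 b=-1009/1116 c=80/279 d=-695/10044
  seg 3: a=-2 b=-587/558 c=-125/372 d=125/2232
S(7/2) = 4463/8928

Δ: Δ0=-1/3, Δ1=-1, Δ2=-2/3, Δ3=-3/2
row 1: diag=8, rhs=-4; c'=1/8, d'=-1/2
row 2: denom=8−1·1/8=63/8; d'=(2−1·-1/2)/(63/8)=20/63
row 3: denom=10−3·8/21=62/7; d'=(-5−3·20/63)/(62/7)=-125/186
back: M3=-125/186
back: M2=20/63−8/21·-125/186=160/279
back: M1=-1/2−1/8·160/279=-319/558
M: M0=0, M1=-319/558, M2=160/279, M3=-125/186, M4=0
seg 0: a=2, c=M0/2=0, d=(M1−M0)/(6·3)=-319/10044, b=Δ0−h0·(2M0+M1)/6=-53/1116
seg 1: a=1, c=M1/2=-319/1116, d=(M2−M1)/(6·1)=71/372, b=Δ1−h1·(2M1+M2)/6=-505/558
seg 2: a=0, c=M2/2=80/279, d=(M3−M2)/(6·3)=-695/10044, b=Δ2−h2·(2M2+M3)/6=-1009/1116
seg 3: a=-2, c=M3/2=-125/372, d=(M4−M3)/(6·2)=125/2232, b=Δ3−h3·(2M3+M4)/6=-587/558
t_q=7/2 → seg 1, τ=1/2; S=1+-505/558·τ+-319/1116·τ²+71/372·τ³=4463/8928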